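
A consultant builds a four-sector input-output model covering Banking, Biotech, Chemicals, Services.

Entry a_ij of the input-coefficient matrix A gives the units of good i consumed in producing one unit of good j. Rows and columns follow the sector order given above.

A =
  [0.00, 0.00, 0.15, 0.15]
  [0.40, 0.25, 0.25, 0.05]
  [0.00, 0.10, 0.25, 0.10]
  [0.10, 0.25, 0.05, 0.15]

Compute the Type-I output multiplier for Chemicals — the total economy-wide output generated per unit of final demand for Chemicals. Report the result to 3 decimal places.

I − A =
  [   1.00     0.00    -0.15    -0.15]
  [  -0.40     0.75    -0.25    -0.05]
  [   0.00    -0.10     0.75    -0.10]
  [  -0.10    -0.25    -0.05     0.85]
Compute the cofactors C_ij = (−1)^(i+j)·(3×3 minor ij) of I−A; the adjugate is their transpose:
adj(I−A) = Cᵀ =
  [ 0.437250   0.045375   0.108750   0.092625]
  [ 0.259250   0.619750   0.266000   0.113500]
  [ 0.052000   0.108500   0.598750   0.086000]
  [ 0.130750   0.194000   0.126250   0.531500]
det(I−A) = Σ_j (I−A)_1j·C_1j = (1.00)(0.437250) + (0.00)(0.259250) + (-0.15)(0.052000) + (-0.15)(0.130750) = 0.4098375
(I − A)⁻¹ = adj(I−A) / det(I−A) ≈
  [   1.0669     0.1107     0.2653     0.2260]
  [   0.6326     1.5122     0.6490     0.2769]
  [   0.1269     0.2647     1.4609     0.2098]
  [   0.3190     0.4734     0.3080     1.2969]
The output multiplier for sector j is the column-j sum of the Leontief inverse (I − A)⁻¹ = adj(I−A) / det(I−A).
Column 3 of adj(I−A): (0.108750, 0.266000, 0.598750, 0.126250); det(I−A) = 0.4098375.
m_3 = (0.108750 + 0.266000 + 0.598750 + 0.126250) / 0.4098375 = 1.09975 / 0.4098375 ≈ 2.683.

m_3 = 2.683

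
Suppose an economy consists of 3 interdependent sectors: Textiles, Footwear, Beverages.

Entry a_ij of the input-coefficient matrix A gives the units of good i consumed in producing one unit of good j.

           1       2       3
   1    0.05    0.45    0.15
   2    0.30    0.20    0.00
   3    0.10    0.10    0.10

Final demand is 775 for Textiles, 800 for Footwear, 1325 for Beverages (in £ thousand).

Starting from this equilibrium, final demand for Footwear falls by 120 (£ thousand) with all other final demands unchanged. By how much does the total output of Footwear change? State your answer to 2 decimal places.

Δx_2 = -184.62

I − A =
  [   0.95    -0.45    -0.15]
  [  -0.30     0.80     0.00]
  [  -0.10    -0.10     0.90]
Cofactors of I−A, C_ij = (−1)^(i+j)·(minor ij) (rows/columns in the sector order above):
  C_11 = (0.80)(0.90) − (0.00)(-0.10) = 0.7200
  C_12 = −[(-0.30)(0.90) − (0.00)(-0.10)] = 0.2700
  C_13 = (-0.30)(-0.10) − (0.80)(-0.10) = 0.1100
  C_21 = −[(-0.45)(0.90) − (-0.15)(-0.10)] = 0.4200
  C_22 = (0.95)(0.90) − (-0.15)(-0.10) = 0.8400
  C_23 = −[(0.95)(-0.10) − (-0.45)(-0.10)] = 0.1400
  C_31 = (-0.45)(0.00) − (-0.15)(0.80) = 0.1200
  C_32 = −[(0.95)(0.00) − (-0.15)(-0.30)] = 0.0450
  C_33 = (0.95)(0.80) − (-0.45)(-0.30) = 0.6250
det(I−A) = Σ_j (I−A)_1j·C_1j = (0.95)(0.7200) + (-0.45)(0.2700) + (-0.15)(0.1100) = 0.5460
adj(I−A) = Cᵀ =
  [ 0.7200   0.4200   0.1200]
  [ 0.2700   0.8400   0.0450]
  [ 0.1100   0.1400   0.6250]
(I − A)⁻¹ = adj(I−A) / det(I−A) ≈
  [   1.3187     0.7692     0.2198]
  [   0.4945     1.5385     0.0824]
  [   0.2015     0.2564     1.1447]
Δx = (I − A)⁻¹ Δd with Δd having -120 in the Footwear component and 0 elsewhere.
So Δx_2 = L_22 · (-120), where L_22 = adj(I−A)_22 / det(I−A) = 0.8400 / 0.5460.
Δx_2 = 0.8400 × (-120) / 0.5460 = -100.80 / 0.5460 ≈ -184.62.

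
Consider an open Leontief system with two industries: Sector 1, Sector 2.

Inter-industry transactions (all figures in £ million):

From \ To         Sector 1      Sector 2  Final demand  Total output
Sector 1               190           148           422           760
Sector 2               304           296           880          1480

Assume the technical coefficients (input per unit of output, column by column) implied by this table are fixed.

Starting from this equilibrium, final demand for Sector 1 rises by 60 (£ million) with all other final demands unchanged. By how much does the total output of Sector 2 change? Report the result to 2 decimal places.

Technical coefficients a_ij = z_ij / X_j:
  a_11 = 190/760 = 0.25, a_21 = 304/760 = 0.40
  a_12 = 148/1480 = 0.10, a_22 = 296/1480 = 0.20
I − A =
  [   0.75    -0.10]
  [  -0.40     0.80]
det(I−A) = (0.75)(0.80) − (-0.10)(-0.40) = 0.5600
adj(I−A) = [[0.80, 0.10], [0.40, 0.75]]
(I − A)⁻¹ = adj(I−A) / det(I−A) ≈
  [   1.4286     0.1786]
  [   0.7143     1.3393]
Δx = (I − A)⁻¹ Δd with Δd having +60 in the Sector 1 component and 0 elsewhere.
So Δx_2 = L_21 · (+60), where L_21 = adj(I−A)_21 / det(I−A) = 0.40 / 0.5600.
Δx_2 = 0.40 × (+60) / 0.5600 = 24.00 / 0.5600 ≈ 42.86.

Δx_2 = 42.86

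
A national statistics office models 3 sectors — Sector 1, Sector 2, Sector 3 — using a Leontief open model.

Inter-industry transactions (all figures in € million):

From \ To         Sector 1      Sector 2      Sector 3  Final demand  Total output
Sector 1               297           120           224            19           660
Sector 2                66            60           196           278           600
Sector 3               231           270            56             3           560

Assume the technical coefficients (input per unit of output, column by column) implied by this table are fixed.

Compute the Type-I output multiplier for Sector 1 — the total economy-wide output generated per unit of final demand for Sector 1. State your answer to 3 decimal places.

Technical coefficients a_ij = z_ij / X_j:
  a_11 = 297/660 = 0.45, a_21 = 66/660 = 0.10, a_31 = 231/660 = 0.35
  a_12 = 120/600 = 0.20, a_22 = 60/600 = 0.10, a_32 = 270/600 = 0.45
  a_13 = 224/560 = 0.40, a_23 = 196/560 = 0.35, a_33 = 56/560 = 0.10
I − A =
  [   0.55    -0.20    -0.40]
  [  -0.10     0.90    -0.35]
  [  -0.35    -0.45     0.90]
Cofactors of I−A, C_ij = (−1)^(i+j)·(minor ij) (rows/columns in the sector order above):
  C_11 = (0.90)(0.90) − (-0.35)(-0.45) = 0.6525
  C_12 = −[(-0.10)(0.90) − (-0.35)(-0.35)] = 0.2125
  C_13 = (-0.10)(-0.45) − (0.90)(-0.35) = 0.3600
  C_21 = −[(-0.20)(0.90) − (-0.40)(-0.45)] = 0.3600
  C_22 = (0.55)(0.90) − (-0.40)(-0.35) = 0.3550
  C_23 = −[(0.55)(-0.45) − (-0.20)(-0.35)] = 0.3175
  C_31 = (-0.20)(-0.35) − (-0.40)(0.90) = 0.4300
  C_32 = −[(0.55)(-0.35) − (-0.40)(-0.10)] = 0.2325
  C_33 = (0.55)(0.90) − (-0.20)(-0.10) = 0.4750
det(I−A) = Σ_j (I−A)_1j·C_1j = (0.55)(0.6525) + (-0.20)(0.2125) + (-0.40)(0.3600) = 0.172375
adj(I−A) = Cᵀ =
  [ 0.6525   0.3600   0.4300]
  [ 0.2125   0.3550   0.2325]
  [ 0.3600   0.3175   0.4750]
(I − A)⁻¹ = adj(I−A) / det(I−A) ≈
  [   3.7854     2.0885     2.4946]
  [   1.2328     2.0595     1.3488]
  [   2.0885     1.8419     2.7556]
The output multiplier for sector j is the column-j sum of the Leontief inverse (I − A)⁻¹ = adj(I−A) / det(I−A).
Column 1 of adj(I−A): (0.6525, 0.2125, 0.3600); det(I−A) = 0.172375.
m_1 = (0.6525 + 0.2125 + 0.3600) / 0.172375 = 1.225 / 0.172375 ≈ 7.107.

m_1 = 7.107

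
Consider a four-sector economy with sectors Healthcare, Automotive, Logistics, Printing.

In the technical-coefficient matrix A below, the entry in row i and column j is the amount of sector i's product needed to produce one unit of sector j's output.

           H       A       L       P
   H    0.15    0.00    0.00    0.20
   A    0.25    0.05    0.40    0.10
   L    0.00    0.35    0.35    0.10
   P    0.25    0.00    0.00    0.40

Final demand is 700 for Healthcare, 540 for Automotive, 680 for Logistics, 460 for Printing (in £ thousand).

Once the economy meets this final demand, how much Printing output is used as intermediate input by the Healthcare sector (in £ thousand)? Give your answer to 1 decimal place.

I − A =
  [   0.85     0.00     0.00    -0.20]
  [  -0.25     0.95    -0.40    -0.10]
  [   0.00    -0.35     0.65    -0.10]
  [  -0.25     0.00     0.00     0.60]
Compute the cofactors C_ij = (−1)^(i+j)·(3×3 minor ij) of I−A; the adjugate is their transpose:
adj(I−A) = Cᵀ =
  [ 0.286500   0.000000   0.000000   0.095500]
  [ 0.123750   0.299000   0.184000   0.121750]
  [ 0.085000   0.161000   0.437000   0.128000]
  [ 0.119375   0.000000   0.000000   0.405875]
det(I−A) = Σ_j (I−A)_1j·C_1j = (0.85)(0.286500) + (0.00)(0.123750) + (0.00)(0.085000) + (-0.20)(0.119375) = 0.21965
(I − A)⁻¹ = adj(I−A) / det(I−A) ≈
  [   1.3043     0.0000     0.0000     0.4348]
  [   0.5634     1.3613     0.8377     0.5543]
  [   0.3870     0.7330     1.9895     0.5827]
  [   0.5435     0.0000     0.0000     1.8478]
First solve x = (I − A)⁻¹ d = adj(I−A)·d / det(I−A); in particular x_H = (0.286500·700 + 0.000000·540 + 0.000000·680 + 0.095500·460) / 0.21965 = 244.48 / 0.21965 ≈ 1113.043.
Intermediate flow from P to H: z_PH = a_PH · x_H = 0.25 × 244.48 / 0.21965 = 61.12 / 0.21965 ≈ 278.3.

z_PH = 278.3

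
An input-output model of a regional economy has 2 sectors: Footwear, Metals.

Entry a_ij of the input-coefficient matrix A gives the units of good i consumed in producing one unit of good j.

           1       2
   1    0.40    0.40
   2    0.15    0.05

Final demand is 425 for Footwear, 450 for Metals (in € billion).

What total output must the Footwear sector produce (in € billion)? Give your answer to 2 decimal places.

x_1 = 1144.61

I − A =
  [   0.60    -0.40]
  [  -0.15     0.95]
det(I−A) = (0.60)(0.95) − (-0.40)(-0.15) = 0.5100
adj(I−A) = [[0.95, 0.40], [0.15, 0.60]]
(I − A)⁻¹ = adj(I−A) / det(I−A) ≈
  [   1.8627     0.7843]
  [   0.2941     1.1765]
x = (I − A)⁻¹ d = adj(I−A)·d / det(I−A), with det(I−A) = 0.5100:
  x_1 = (0.95·425 + 0.40·450) / 0.5100 = 583.75 / 0.5100 ≈ 1144.61
  x_2 = (0.15·425 + 0.60·450) / 0.5100 = 333.75 / 0.5100 ≈ 654.41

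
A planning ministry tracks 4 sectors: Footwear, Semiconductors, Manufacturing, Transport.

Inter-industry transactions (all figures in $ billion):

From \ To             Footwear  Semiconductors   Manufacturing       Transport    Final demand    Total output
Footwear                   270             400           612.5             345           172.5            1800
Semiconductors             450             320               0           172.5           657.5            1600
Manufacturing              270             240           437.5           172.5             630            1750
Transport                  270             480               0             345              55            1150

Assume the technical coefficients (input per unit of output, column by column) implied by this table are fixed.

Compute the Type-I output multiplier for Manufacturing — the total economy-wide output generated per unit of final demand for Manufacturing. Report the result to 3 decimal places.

m_3 = 3.241

Technical coefficients a_ij = z_ij / X_j:
  a_11 = 270/1800 = 0.15, a_21 = 450/1800 = 0.25, a_31 = 270/1800 = 0.15, a_41 = 270/1800 = 0.15
  a_12 = 400/1600 = 0.25, a_22 = 320/1600 = 0.20, a_32 = 240/1600 = 0.15, a_42 = 480/1600 = 0.30
  a_13 = 612.5/1750 = 0.35, a_23 = 0/1750 = 0.00, a_33 = 437.5/1750 = 0.25, a_43 = 0/1750 = 0.00
  a_14 = 345/1150 = 0.30, a_24 = 172.5/1150 = 0.15, a_34 = 172.5/1150 = 0.15, a_44 = 345/1150 = 0.30
I − A =
  [   0.85    -0.25    -0.35    -0.30]
  [  -0.25     0.80     0.00    -0.15]
  [  -0.15    -0.15     0.75    -0.15]
  [  -0.15    -0.30     0.00     0.70]
Compute the cofactors C_ij = (−1)^(i+j)·(3×3 minor ij) of I−A; the adjugate is their transpose:
adj(I−A) = Cᵀ =
  [ 0.386250   0.251250   0.180250   0.258000]
  [ 0.148125   0.367875   0.069125   0.157125]
  [ 0.136125   0.166125   0.329875   0.164625]
  [ 0.146250   0.211500   0.068250   0.408000]
det(I−A) = Σ_j (I−A)_1j·C_1j = (0.85)(0.386250) + (-0.25)(0.148125) + (-0.35)(0.136125) + (-0.30)(0.146250) = 0.1997625
(I − A)⁻¹ = adj(I−A) / det(I−A) ≈
  [   1.9335     1.2577     0.9023     1.2915]
  [   0.7415     1.8416     0.3460     0.7866]
  [   0.6814     0.8316     1.6513     0.8241]
  [   0.7321     1.0588     0.3417     2.0424]
The output multiplier for sector j is the column-j sum of the Leontief inverse (I − A)⁻¹ = adj(I−A) / det(I−A).
Column 3 of adj(I−A): (0.180250, 0.069125, 0.329875, 0.068250); det(I−A) = 0.1997625.
m_3 = (0.180250 + 0.069125 + 0.329875 + 0.068250) / 0.1997625 = 0.6475 / 0.1997625 ≈ 3.241.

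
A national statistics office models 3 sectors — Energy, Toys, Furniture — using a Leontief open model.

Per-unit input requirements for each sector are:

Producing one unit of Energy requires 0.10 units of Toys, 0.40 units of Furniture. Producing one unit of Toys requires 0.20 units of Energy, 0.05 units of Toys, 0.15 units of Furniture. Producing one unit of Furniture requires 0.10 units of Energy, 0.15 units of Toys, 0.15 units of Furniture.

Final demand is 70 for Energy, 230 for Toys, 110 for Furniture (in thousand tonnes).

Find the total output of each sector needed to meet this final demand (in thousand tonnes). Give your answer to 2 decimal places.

x_1 = 155.27, x_2 = 298.74, x_3 = 255.20

I − A =
  [   1.00    -0.20    -0.10]
  [  -0.10     0.95    -0.15]
  [  -0.40    -0.15     0.85]
Cofactors of I−A, C_ij = (−1)^(i+j)·(minor ij) (rows/columns in the sector order above):
  C_11 = (0.95)(0.85) − (-0.15)(-0.15) = 0.7850
  C_12 = −[(-0.10)(0.85) − (-0.15)(-0.40)] = 0.1450
  C_13 = (-0.10)(-0.15) − (0.95)(-0.40) = 0.3950
  C_21 = −[(-0.20)(0.85) − (-0.10)(-0.15)] = 0.1850
  C_22 = (1.00)(0.85) − (-0.10)(-0.40) = 0.8100
  C_23 = −[(1.00)(-0.15) − (-0.20)(-0.40)] = 0.2300
  C_31 = (-0.20)(-0.15) − (-0.10)(0.95) = 0.1250
  C_32 = −[(1.00)(-0.15) − (-0.10)(-0.10)] = 0.1600
  C_33 = (1.00)(0.95) − (-0.20)(-0.10) = 0.9300
det(I−A) = Σ_j (I−A)_1j·C_1j = (1.00)(0.7850) + (-0.20)(0.1450) + (-0.10)(0.3950) = 0.7165
adj(I−A) = Cᵀ =
  [ 0.7850   0.1850   0.1250]
  [ 0.1450   0.8100   0.1600]
  [ 0.3950   0.2300   0.9300]
(I − A)⁻¹ = adj(I−A) / det(I−A) ≈
  [   1.0956     0.2582     0.1745]
  [   0.2024     1.1305     0.2233]
  [   0.5513     0.3210     1.2980]
x = (I − A)⁻¹ d = adj(I−A)·d / det(I−A), with det(I−A) = 0.7165:
  x_1 = (0.7850·70 + 0.1850·230 + 0.1250·110) / 0.7165 = 111.25 / 0.7165 ≈ 155.27
  x_2 = (0.1450·70 + 0.8100·230 + 0.1600·110) / 0.7165 = 214.05 / 0.7165 ≈ 298.74
  x_3 = (0.3950·70 + 0.2300·230 + 0.9300·110) / 0.7165 = 182.85 / 0.7165 ≈ 255.20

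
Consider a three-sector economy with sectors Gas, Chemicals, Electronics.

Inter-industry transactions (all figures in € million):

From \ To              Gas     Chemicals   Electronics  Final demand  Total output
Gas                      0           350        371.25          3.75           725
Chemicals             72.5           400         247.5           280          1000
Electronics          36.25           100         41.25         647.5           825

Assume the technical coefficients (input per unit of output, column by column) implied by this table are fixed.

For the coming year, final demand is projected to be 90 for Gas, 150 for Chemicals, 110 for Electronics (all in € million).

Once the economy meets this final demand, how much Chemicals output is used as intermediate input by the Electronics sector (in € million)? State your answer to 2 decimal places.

z_CE = 51.73

Technical coefficients a_ij = z_ij / X_j:
  a_GG = 0/725 = 0.00, a_CG = 72.5/725 = 0.10, a_EG = 36.25/725 = 0.05
  a_GC = 350/1000 = 0.35, a_CC = 400/1000 = 0.40, a_EC = 100/1000 = 0.10
  a_GE = 371.25/825 = 0.45, a_CE = 247.5/825 = 0.30, a_EE = 41.25/825 = 0.05
I − A =
  [   1.00    -0.35    -0.45]
  [  -0.10     0.60    -0.30]
  [  -0.05    -0.10     0.95]
Cofactors of I−A, C_ij = (−1)^(i+j)·(minor ij) (rows/columns in the sector order above):
  C_11 = (0.60)(0.95) − (-0.30)(-0.10) = 0.5400
  C_12 = −[(-0.10)(0.95) − (-0.30)(-0.05)] = 0.1100
  C_13 = (-0.10)(-0.10) − (0.60)(-0.05) = 0.0400
  C_21 = −[(-0.35)(0.95) − (-0.45)(-0.10)] = 0.3775
  C_22 = (1.00)(0.95) − (-0.45)(-0.05) = 0.9275
  C_23 = −[(1.00)(-0.10) − (-0.35)(-0.05)] = 0.1175
  C_31 = (-0.35)(-0.30) − (-0.45)(0.60) = 0.3750
  C_32 = −[(1.00)(-0.30) − (-0.45)(-0.10)] = 0.3450
  C_33 = (1.00)(0.60) − (-0.35)(-0.10) = 0.5650
det(I−A) = Σ_j (I−A)_1j·C_1j = (1.00)(0.5400) + (-0.35)(0.1100) + (-0.45)(0.0400) = 0.4835
adj(I−A) = Cᵀ =
  [ 0.5400   0.3775   0.3750]
  [ 0.1100   0.9275   0.3450]
  [ 0.0400   0.1175   0.5650]
(I − A)⁻¹ = adj(I−A) / det(I−A) ≈
  [   1.1169     0.7808     0.7756]
  [   0.2275     1.9183     0.7135]
  [   0.0827     0.2430     1.1686]
First solve x = (I − A)⁻¹ d = adj(I−A)·d / det(I−A); in particular x_E = (0.0400·90 + 0.1175·150 + 0.5650·110) / 0.4835 = 83.375 / 0.4835 ≈ 172.4405.
Intermediate flow from C to E: z_CE = a_CE · x_E = 0.30 × 83.375 / 0.4835 = 25.0125 / 0.4835 ≈ 51.73.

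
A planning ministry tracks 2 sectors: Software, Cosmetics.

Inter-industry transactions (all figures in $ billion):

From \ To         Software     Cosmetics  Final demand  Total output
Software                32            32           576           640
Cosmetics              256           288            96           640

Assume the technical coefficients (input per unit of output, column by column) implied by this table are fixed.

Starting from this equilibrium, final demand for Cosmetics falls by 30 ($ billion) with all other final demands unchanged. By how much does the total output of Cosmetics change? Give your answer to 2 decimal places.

Technical coefficients a_ij = z_ij / X_j:
  a_SS = 32/640 = 0.05, a_CS = 256/640 = 0.40
  a_SC = 32/640 = 0.05, a_CC = 288/640 = 0.45
I − A =
  [   0.95    -0.05]
  [  -0.40     0.55]
det(I−A) = (0.95)(0.55) − (-0.05)(-0.40) = 0.5025
adj(I−A) = [[0.55, 0.05], [0.40, 0.95]]
(I − A)⁻¹ = adj(I−A) / det(I−A) ≈
  [   1.0945     0.0995]
  [   0.7960     1.8905]
Δx = (I − A)⁻¹ Δd with Δd having -30 in the Cosmetics component and 0 elsewhere.
So Δx_C = L_CC · (-30), where L_CC = adj(I−A)_CC / det(I−A) = 0.95 / 0.5025.
Δx_C = 0.95 × (-30) / 0.5025 = -28.50 / 0.5025 ≈ -56.72.

Δx_C = -56.72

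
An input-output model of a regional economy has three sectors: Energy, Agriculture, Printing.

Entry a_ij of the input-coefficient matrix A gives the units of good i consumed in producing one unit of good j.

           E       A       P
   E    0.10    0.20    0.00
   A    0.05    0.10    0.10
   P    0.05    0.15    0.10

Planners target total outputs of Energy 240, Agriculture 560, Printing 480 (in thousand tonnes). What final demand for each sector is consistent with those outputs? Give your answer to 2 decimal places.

I − A =
  [   0.90    -0.20     0.00]
  [  -0.05     0.90    -0.10]
  [  -0.05    -0.15     0.90]
d = (I − A) x:
  d_E = (+0.90)·240 + (-0.20)·560 + (+0.00)·480 = 104.00
  d_A = (-0.05)·240 + (+0.90)·560 + (-0.10)·480 = 444.00
  d_P = (-0.05)·240 + (-0.15)·560 + (+0.90)·480 = 336.00

d_E = 104.00, d_A = 444.00, d_P = 336.00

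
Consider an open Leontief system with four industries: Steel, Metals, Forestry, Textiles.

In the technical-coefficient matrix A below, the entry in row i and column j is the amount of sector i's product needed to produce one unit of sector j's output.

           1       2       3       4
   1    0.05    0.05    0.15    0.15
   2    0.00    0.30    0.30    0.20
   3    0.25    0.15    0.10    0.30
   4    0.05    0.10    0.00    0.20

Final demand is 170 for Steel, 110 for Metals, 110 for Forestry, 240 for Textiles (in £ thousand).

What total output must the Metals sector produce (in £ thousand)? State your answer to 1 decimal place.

I − A =
  [   0.95    -0.05    -0.15    -0.15]
  [   0.00     0.70    -0.30    -0.20]
  [  -0.25    -0.15     0.90    -0.30]
  [  -0.05    -0.10     0.00     0.80]
Compute the cofactors C_ij = (−1)^(i+j)·(3×3 minor ij) of I−A; the adjugate is their transpose:
adj(I−A) = Cᵀ =
  [ 0.441000   0.072000   0.097500   0.137250]
  [ 0.073500   0.645000   0.227250   0.260250]
  [ 0.147000   0.155875   0.507250   0.256750]
  [ 0.036750   0.085125   0.034500   0.525750]
det(I−A) = Σ_j (I−A)_1j·C_1j = (0.95)(0.441000) + (-0.05)(0.073500) + (-0.15)(0.147000) + (-0.15)(0.036750) = 0.3877125
(I − A)⁻¹ = adj(I−A) / det(I−A) ≈
  [   1.1374     0.1857     0.2515     0.3540]
  [   0.1896     1.6636     0.5861     0.6712]
  [   0.3791     0.4020     1.3083     0.6622]
  [   0.0948     0.2196     0.0890     1.3560]
x = (I − A)⁻¹ d = adj(I−A)·d / det(I−A), with det(I−A) = 0.3877125:
  x_1 = (0.441000·170 + 0.072000·110 + 0.097500·110 + 0.137250·240) / 0.3877125 = 126.555 / 0.3877125 ≈ 326.4
  x_2 = (0.073500·170 + 0.645000·110 + 0.227250·110 + 0.260250·240) / 0.3877125 = 170.9025 / 0.3877125 ≈ 440.8
  x_3 = (0.147000·170 + 0.155875·110 + 0.507250·110 + 0.256750·240) / 0.3877125 = 159.55375 / 0.3877125 ≈ 411.5
  x_4 = (0.036750·170 + 0.085125·110 + 0.034500·110 + 0.525750·240) / 0.3877125 = 145.58625 / 0.3877125 ≈ 375.5

x_2 = 440.8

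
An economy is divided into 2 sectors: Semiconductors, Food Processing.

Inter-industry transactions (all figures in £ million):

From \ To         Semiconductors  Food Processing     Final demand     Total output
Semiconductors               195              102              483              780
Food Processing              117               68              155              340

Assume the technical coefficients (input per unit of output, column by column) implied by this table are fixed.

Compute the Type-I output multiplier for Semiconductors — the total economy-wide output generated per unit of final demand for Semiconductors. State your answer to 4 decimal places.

m_S = 1.7117

Technical coefficients a_ij = z_ij / X_j:
  a_SS = 195/780 = 0.25, a_FS = 117/780 = 0.15
  a_SF = 102/340 = 0.30, a_FF = 68/340 = 0.20
I − A =
  [   0.75    -0.30]
  [  -0.15     0.80]
det(I−A) = (0.75)(0.80) − (-0.30)(-0.15) = 0.5550
adj(I−A) = [[0.80, 0.30], [0.15, 0.75]]
(I − A)⁻¹ = adj(I−A) / det(I−A) ≈
  [   1.44144     0.54054]
  [   0.27027     1.35135]
The output multiplier for sector j is the column-j sum of the Leontief inverse (I − A)⁻¹ = adj(I−A) / det(I−A).
Column S of adj(I−A): (0.80, 0.15); det(I−A) = 0.5550.
m_S = (0.80 + 0.15) / 0.5550 = 0.95 / 0.5550 ≈ 1.7117.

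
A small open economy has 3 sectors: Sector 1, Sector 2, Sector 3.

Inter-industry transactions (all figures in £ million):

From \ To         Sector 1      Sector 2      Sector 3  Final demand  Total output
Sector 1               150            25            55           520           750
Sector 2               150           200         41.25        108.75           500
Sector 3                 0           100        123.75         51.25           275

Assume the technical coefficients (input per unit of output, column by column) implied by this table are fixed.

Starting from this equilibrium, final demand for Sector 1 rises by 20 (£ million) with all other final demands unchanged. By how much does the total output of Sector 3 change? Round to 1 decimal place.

Δx_3 = 3.5

Technical coefficients a_ij = z_ij / X_j:
  a_11 = 150/750 = 0.20, a_21 = 150/750 = 0.20, a_31 = 0/750 = 0.00
  a_12 = 25/500 = 0.05, a_22 = 200/500 = 0.40, a_32 = 100/500 = 0.20
  a_13 = 55/275 = 0.20, a_23 = 41.25/275 = 0.15, a_33 = 123.75/275 = 0.45
I − A =
  [   0.80    -0.05    -0.20]
  [  -0.20     0.60    -0.15]
  [   0.00    -0.20     0.55]
Cofactors of I−A, C_ij = (−1)^(i+j)·(minor ij) (rows/columns in the sector order above):
  C_11 = (0.60)(0.55) − (-0.15)(-0.20) = 0.3000
  C_12 = −[(-0.20)(0.55) − (-0.15)(0.00)] = 0.1100
  C_13 = (-0.20)(-0.20) − (0.60)(0.00) = 0.0400
  C_21 = −[(-0.05)(0.55) − (-0.20)(-0.20)] = 0.0675
  C_22 = (0.80)(0.55) − (-0.20)(0.00) = 0.4400
  C_23 = −[(0.80)(-0.20) − (-0.05)(0.00)] = 0.1600
  C_31 = (-0.05)(-0.15) − (-0.20)(0.60) = 0.1275
  C_32 = −[(0.80)(-0.15) − (-0.20)(-0.20)] = 0.1600
  C_33 = (0.80)(0.60) − (-0.05)(-0.20) = 0.4700
det(I−A) = Σ_j (I−A)_1j·C_1j = (0.80)(0.3000) + (-0.05)(0.1100) + (-0.20)(0.0400) = 0.2265
adj(I−A) = Cᵀ =
  [ 0.3000   0.0675   0.1275]
  [ 0.1100   0.4400   0.1600]
  [ 0.0400   0.1600   0.4700]
(I − A)⁻¹ = adj(I−A) / det(I−A) ≈
  [   1.3245     0.2980     0.5629]
  [   0.4857     1.9426     0.7064]
  [   0.1766     0.7064     2.0751]
Δx = (I − A)⁻¹ Δd with Δd having +20 in the Sector 1 component and 0 elsewhere.
So Δx_3 = L_31 · (+20), where L_31 = adj(I−A)_31 / det(I−A) = 0.0400 / 0.2265.
Δx_3 = 0.0400 × (+20) / 0.2265 = 0.80 / 0.2265 ≈ 3.5.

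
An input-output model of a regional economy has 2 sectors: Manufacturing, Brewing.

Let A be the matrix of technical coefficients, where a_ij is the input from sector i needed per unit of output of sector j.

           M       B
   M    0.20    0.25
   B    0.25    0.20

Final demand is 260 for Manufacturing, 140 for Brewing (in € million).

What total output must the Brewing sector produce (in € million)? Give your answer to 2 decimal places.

I − A =
  [   0.80    -0.25]
  [  -0.25     0.80]
det(I−A) = (0.80)(0.80) − (-0.25)(-0.25) = 0.5775
adj(I−A) = [[0.80, 0.25], [0.25, 0.80]]
(I − A)⁻¹ = adj(I−A) / det(I−A) ≈
  [   1.3853     0.4329]
  [   0.4329     1.3853]
x = (I − A)⁻¹ d = adj(I−A)·d / det(I−A), with det(I−A) = 0.5775:
  x_M = (0.80·260 + 0.25·140) / 0.5775 = 243.00 / 0.5775 ≈ 420.78
  x_B = (0.25·260 + 0.80·140) / 0.5775 = 177.00 / 0.5775 ≈ 306.49

x_B = 306.49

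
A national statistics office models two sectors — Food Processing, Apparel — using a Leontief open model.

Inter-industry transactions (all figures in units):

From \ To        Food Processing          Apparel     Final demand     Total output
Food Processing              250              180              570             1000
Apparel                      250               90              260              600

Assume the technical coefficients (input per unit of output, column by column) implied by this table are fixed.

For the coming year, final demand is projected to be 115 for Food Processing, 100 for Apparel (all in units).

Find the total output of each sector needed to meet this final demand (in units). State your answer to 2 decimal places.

x_F = 227.11, x_A = 184.44

Technical coefficients a_ij = z_ij / X_j:
  a_FF = 250/1000 = 0.25, a_AF = 250/1000 = 0.25
  a_FA = 180/600 = 0.30, a_AA = 90/600 = 0.15
I − A =
  [   0.75    -0.30]
  [  -0.25     0.85]
det(I−A) = (0.75)(0.85) − (-0.30)(-0.25) = 0.5625
adj(I−A) = [[0.85, 0.30], [0.25, 0.75]]
(I − A)⁻¹ = adj(I−A) / det(I−A) ≈
  [   1.5111     0.5333]
  [   0.4444     1.3333]
x = (I − A)⁻¹ d = adj(I−A)·d / det(I−A), with det(I−A) = 0.5625:
  x_F = (0.85·115 + 0.30·100) / 0.5625 = 127.75 / 0.5625 ≈ 227.11
  x_A = (0.25·115 + 0.75·100) / 0.5625 = 103.75 / 0.5625 ≈ 184.44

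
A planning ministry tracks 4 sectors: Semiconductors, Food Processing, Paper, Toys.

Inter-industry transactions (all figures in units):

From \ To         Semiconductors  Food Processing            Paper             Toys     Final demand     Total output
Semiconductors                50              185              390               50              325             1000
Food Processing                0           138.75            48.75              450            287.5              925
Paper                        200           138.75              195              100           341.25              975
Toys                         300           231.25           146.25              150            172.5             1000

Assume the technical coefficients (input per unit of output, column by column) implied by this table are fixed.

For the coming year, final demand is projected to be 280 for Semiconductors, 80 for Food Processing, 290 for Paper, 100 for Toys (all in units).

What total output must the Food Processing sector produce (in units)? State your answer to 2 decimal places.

Technical coefficients a_ij = z_ij / X_j:
  a_11 = 50/1000 = 0.05, a_21 = 0/1000 = 0.00, a_31 = 200/1000 = 0.20, a_41 = 300/1000 = 0.30
  a_12 = 185/925 = 0.20, a_22 = 138.75/925 = 0.15, a_32 = 138.75/925 = 0.15, a_42 = 231.25/925 = 0.25
  a_13 = 390/975 = 0.40, a_23 = 48.75/975 = 0.05, a_33 = 195/975 = 0.20, a_43 = 146.25/975 = 0.15
  a_14 = 50/1000 = 0.05, a_24 = 450/1000 = 0.45, a_34 = 100/1000 = 0.10, a_44 = 150/1000 = 0.15
I − A =
  [   0.95    -0.20    -0.40    -0.05]
  [   0.00     0.85    -0.05    -0.45]
  [  -0.20    -0.15     0.80    -0.10]
  [  -0.30    -0.25    -0.15     0.85]
Compute the cofactors C_ij = (−1)^(i+j)·(3×3 minor ij) of I−A; the adjugate is their transpose:
adj(I−A) = Cᵀ =
  [ 0.457500   0.205125   0.273000   0.167625]
  [ 0.131500   0.538250   0.157750   0.311250]
  [ 0.167750   0.185125   0.539750   0.171375]
  [ 0.229750   0.263375   0.238000   0.568875]
det(I−A) = Σ_j (I−A)_1j·C_1j = (0.95)(0.457500) + (-0.20)(0.131500) + (-0.40)(0.167750) + (-0.05)(0.229750) = 0.3297375
(I − A)⁻¹ = adj(I−A) / det(I−A) ≈
  [   1.3875     0.6221     0.8279     0.5084]
  [   0.3988     1.6324     0.4784     0.9439]
  [   0.5087     0.5614     1.6369     0.5197]
  [   0.6968     0.7987     0.7218     1.7252]
x = (I − A)⁻¹ d = adj(I−A)·d / det(I−A), with det(I−A) = 0.3297375:
  x_1 = (0.457500·280 + 0.205125·80 + 0.273000·290 + 0.167625·100) / 0.3297375 = 240.4425 / 0.3297375 ≈ 729.19
  x_2 = (0.131500·280 + 0.538250·80 + 0.157750·290 + 0.311250·100) / 0.3297375 = 156.7525 / 0.3297375 ≈ 475.39
  x_3 = (0.167750·280 + 0.185125·80 + 0.539750·290 + 0.171375·100) / 0.3297375 = 235.445 / 0.3297375 ≈ 714.04
  x_4 = (0.229750·280 + 0.263375·80 + 0.238000·290 + 0.568875·100) / 0.3297375 = 211.3075 / 0.3297375 ≈ 640.84

x_2 = 475.39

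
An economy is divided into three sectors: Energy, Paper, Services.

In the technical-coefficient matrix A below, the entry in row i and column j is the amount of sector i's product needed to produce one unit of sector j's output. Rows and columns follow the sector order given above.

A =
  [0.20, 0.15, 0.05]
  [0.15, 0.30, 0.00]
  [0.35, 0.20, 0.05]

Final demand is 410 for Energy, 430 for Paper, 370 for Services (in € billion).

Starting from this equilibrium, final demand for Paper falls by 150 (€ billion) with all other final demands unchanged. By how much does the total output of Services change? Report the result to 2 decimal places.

Δx_3 = -64.15

I − A =
  [   0.80    -0.15    -0.05]
  [  -0.15     0.70     0.00]
  [  -0.35    -0.20     0.95]
Cofactors of I−A, C_ij = (−1)^(i+j)·(minor ij) (rows/columns in the sector order above):
  C_11 = (0.70)(0.95) − (0.00)(-0.20) = 0.6650
  C_12 = −[(-0.15)(0.95) − (0.00)(-0.35)] = 0.1425
  C_13 = (-0.15)(-0.20) − (0.70)(-0.35) = 0.2750
  C_21 = −[(-0.15)(0.95) − (-0.05)(-0.20)] = 0.1525
  C_22 = (0.80)(0.95) − (-0.05)(-0.35) = 0.7425
  C_23 = −[(0.80)(-0.20) − (-0.15)(-0.35)] = 0.2125
  C_31 = (-0.15)(0.00) − (-0.05)(0.70) = 0.0350
  C_32 = −[(0.80)(0.00) − (-0.05)(-0.15)] = 0.0075
  C_33 = (0.80)(0.70) − (-0.15)(-0.15) = 0.5375
det(I−A) = Σ_j (I−A)_1j·C_1j = (0.80)(0.6650) + (-0.15)(0.1425) + (-0.05)(0.2750) = 0.496875
adj(I−A) = Cᵀ =
  [ 0.6650   0.1525   0.0350]
  [ 0.1425   0.7425   0.0075]
  [ 0.2750   0.2125   0.5375]
(I − A)⁻¹ = adj(I−A) / det(I−A) ≈
  [   1.3384     0.3069     0.0704]
  [   0.2868     1.4943     0.0151]
  [   0.5535     0.4277     1.0818]
Δx = (I − A)⁻¹ Δd with Δd having -150 in the Paper component and 0 elsewhere.
So Δx_3 = L_32 · (-150), where L_32 = adj(I−A)_32 / det(I−A) = 0.2125 / 0.496875.
Δx_3 = 0.2125 × (-150) / 0.496875 = -31.875 / 0.496875 ≈ -64.15.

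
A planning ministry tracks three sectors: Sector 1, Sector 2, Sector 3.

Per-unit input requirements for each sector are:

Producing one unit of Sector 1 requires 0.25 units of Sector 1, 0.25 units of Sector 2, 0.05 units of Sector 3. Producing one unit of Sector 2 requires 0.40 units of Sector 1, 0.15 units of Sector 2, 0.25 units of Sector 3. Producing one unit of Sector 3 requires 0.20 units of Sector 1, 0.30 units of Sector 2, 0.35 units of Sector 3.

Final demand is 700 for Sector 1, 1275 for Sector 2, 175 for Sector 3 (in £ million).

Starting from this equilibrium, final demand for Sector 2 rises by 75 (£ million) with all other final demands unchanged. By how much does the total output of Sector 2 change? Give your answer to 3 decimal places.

I − A =
  [   0.75    -0.40    -0.20]
  [  -0.25     0.85    -0.30]
  [  -0.05    -0.25     0.65]
Cofactors of I−A, C_ij = (−1)^(i+j)·(minor ij) (rows/columns in the sector order above):
  C_11 = (0.85)(0.65) − (-0.30)(-0.25) = 0.4775
  C_12 = −[(-0.25)(0.65) − (-0.30)(-0.05)] = 0.1775
  C_13 = (-0.25)(-0.25) − (0.85)(-0.05) = 0.1050
  C_21 = −[(-0.40)(0.65) − (-0.20)(-0.25)] = 0.3100
  C_22 = (0.75)(0.65) − (-0.20)(-0.05) = 0.4775
  C_23 = −[(0.75)(-0.25) − (-0.40)(-0.05)] = 0.2075
  C_31 = (-0.40)(-0.30) − (-0.20)(0.85) = 0.2900
  C_32 = −[(0.75)(-0.30) − (-0.20)(-0.25)] = 0.2750
  C_33 = (0.75)(0.85) − (-0.40)(-0.25) = 0.5375
det(I−A) = Σ_j (I−A)_1j·C_1j = (0.75)(0.4775) + (-0.40)(0.1775) + (-0.20)(0.1050) = 0.266125
adj(I−A) = Cᵀ =
  [ 0.4775   0.3100   0.2900]
  [ 0.1775   0.4775   0.2750]
  [ 0.1050   0.2075   0.5375]
(I − A)⁻¹ = adj(I−A) / det(I−A) ≈
  [   1.7943     1.1649     1.0897]
  [   0.6670     1.7943     1.0333]
  [   0.3946     0.7797     2.0197]
Δx = (I − A)⁻¹ Δd with Δd having +75 in the Sector 2 component and 0 elsewhere.
So Δx_2 = L_22 · (+75), where L_22 = adj(I−A)_22 / det(I−A) = 0.4775 / 0.266125.
Δx_2 = 0.4775 × (+75) / 0.266125 = 35.8125 / 0.266125 ≈ 134.570.

Δx_2 = 134.570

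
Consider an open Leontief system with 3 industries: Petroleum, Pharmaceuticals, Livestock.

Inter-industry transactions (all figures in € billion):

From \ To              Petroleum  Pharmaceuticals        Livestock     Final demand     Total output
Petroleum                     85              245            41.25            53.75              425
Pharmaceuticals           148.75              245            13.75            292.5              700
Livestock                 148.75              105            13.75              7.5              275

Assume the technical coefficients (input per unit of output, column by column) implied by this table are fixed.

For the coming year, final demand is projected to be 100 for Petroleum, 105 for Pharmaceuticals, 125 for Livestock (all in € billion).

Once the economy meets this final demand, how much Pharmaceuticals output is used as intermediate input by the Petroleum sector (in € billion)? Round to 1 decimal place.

Technical coefficients a_ij = z_ij / X_j:
  a_11 = 85/425 = 0.20, a_21 = 148.75/425 = 0.35, a_31 = 148.75/425 = 0.35
  a_12 = 245/700 = 0.35, a_22 = 245/700 = 0.35, a_32 = 105/700 = 0.15
  a_13 = 41.25/275 = 0.15, a_23 = 13.75/275 = 0.05, a_33 = 13.75/275 = 0.05
I − A =
  [   0.80    -0.35    -0.15]
  [  -0.35     0.65    -0.05]
  [  -0.35    -0.15     0.95]
Cofactors of I−A, C_ij = (−1)^(i+j)·(minor ij) (rows/columns in the sector order above):
  C_11 = (0.65)(0.95) − (-0.05)(-0.15) = 0.6100
  C_12 = −[(-0.35)(0.95) − (-0.05)(-0.35)] = 0.3500
  C_13 = (-0.35)(-0.15) − (0.65)(-0.35) = 0.2800
  C_21 = −[(-0.35)(0.95) − (-0.15)(-0.15)] = 0.3550
  C_22 = (0.80)(0.95) − (-0.15)(-0.35) = 0.7075
  C_23 = −[(0.80)(-0.15) − (-0.35)(-0.35)] = 0.2425
  C_31 = (-0.35)(-0.05) − (-0.15)(0.65) = 0.1150
  C_32 = −[(0.80)(-0.05) − (-0.15)(-0.35)] = 0.0925
  C_33 = (0.80)(0.65) − (-0.35)(-0.35) = 0.3975
det(I−A) = Σ_j (I−A)_1j·C_1j = (0.80)(0.6100) + (-0.35)(0.3500) + (-0.15)(0.2800) = 0.3235
adj(I−A) = Cᵀ =
  [ 0.6100   0.3550   0.1150]
  [ 0.3500   0.7075   0.0925]
  [ 0.2800   0.2425   0.3975]
(I − A)⁻¹ = adj(I−A) / det(I−A) ≈
  [   1.8856     1.0974     0.3555]
  [   1.0819     2.1870     0.2859]
  [   0.8655     0.7496     1.2287]
First solve x = (I − A)⁻¹ d = adj(I−A)·d / det(I−A); in particular x_1 = (0.6100·100 + 0.3550·105 + 0.1150·125) / 0.3235 = 112.65 / 0.3235 ≈ 348.223.
Intermediate flow from 2 to 1: z_21 = a_21 · x_1 = 0.35 × 112.65 / 0.3235 = 39.4275 / 0.3235 ≈ 121.9.

z_21 = 121.9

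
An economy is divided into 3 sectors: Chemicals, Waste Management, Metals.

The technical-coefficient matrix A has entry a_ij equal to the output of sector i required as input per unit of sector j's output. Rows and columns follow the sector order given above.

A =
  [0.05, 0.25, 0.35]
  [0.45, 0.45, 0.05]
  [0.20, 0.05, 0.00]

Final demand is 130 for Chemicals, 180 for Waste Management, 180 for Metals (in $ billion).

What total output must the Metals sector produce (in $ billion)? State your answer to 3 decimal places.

I − A =
  [   0.95    -0.25    -0.35]
  [  -0.45     0.55    -0.05]
  [  -0.20    -0.05     1.00]
Cofactors of I−A, C_ij = (−1)^(i+j)·(minor ij) (rows/columns in the sector order above):
  C_11 = (0.55)(1.00) − (-0.05)(-0.05) = 0.5475
  C_12 = −[(-0.45)(1.00) − (-0.05)(-0.20)] = 0.4600
  C_13 = (-0.45)(-0.05) − (0.55)(-0.20) = 0.1325
  C_21 = −[(-0.25)(1.00) − (-0.35)(-0.05)] = 0.2675
  C_22 = (0.95)(1.00) − (-0.35)(-0.20) = 0.8800
  C_23 = −[(0.95)(-0.05) − (-0.25)(-0.20)] = 0.0975
  C_31 = (-0.25)(-0.05) − (-0.35)(0.55) = 0.2050
  C_32 = −[(0.95)(-0.05) − (-0.35)(-0.45)] = 0.2050
  C_33 = (0.95)(0.55) − (-0.25)(-0.45) = 0.4100
det(I−A) = Σ_j (I−A)_1j·C_1j = (0.95)(0.5475) + (-0.25)(0.4600) + (-0.35)(0.1325) = 0.35875
adj(I−A) = Cᵀ =
  [ 0.5475   0.2675   0.2050]
  [ 0.4600   0.8800   0.2050]
  [ 0.1325   0.0975   0.4100]
(I − A)⁻¹ = adj(I−A) / det(I−A) ≈
  [   1.5261     0.7456     0.5714]
  [   1.2822     2.4530     0.5714]
  [   0.3693     0.2718     1.1429]
x = (I − A)⁻¹ d = adj(I−A)·d / det(I−A), with det(I−A) = 0.35875:
  x_1 = (0.5475·130 + 0.2675·180 + 0.2050·180) / 0.35875 = 156.225 / 0.35875 ≈ 435.470
  x_2 = (0.4600·130 + 0.8800·180 + 0.2050·180) / 0.35875 = 255.10 / 0.35875 ≈ 711.080
  x_3 = (0.1325·130 + 0.0975·180 + 0.4100·180) / 0.35875 = 108.575 / 0.35875 ≈ 302.648

x_3 = 302.648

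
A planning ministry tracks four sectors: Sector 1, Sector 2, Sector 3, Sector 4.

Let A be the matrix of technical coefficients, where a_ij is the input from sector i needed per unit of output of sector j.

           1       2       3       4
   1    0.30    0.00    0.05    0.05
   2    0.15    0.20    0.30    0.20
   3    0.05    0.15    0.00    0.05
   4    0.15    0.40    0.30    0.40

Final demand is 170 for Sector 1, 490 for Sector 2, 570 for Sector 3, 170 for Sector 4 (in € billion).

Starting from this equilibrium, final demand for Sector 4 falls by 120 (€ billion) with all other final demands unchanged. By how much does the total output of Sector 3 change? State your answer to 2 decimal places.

Δx_3 = -27.20

I − A =
  [   0.70     0.00    -0.05    -0.05]
  [  -0.15     0.80    -0.30    -0.20]
  [  -0.05    -0.15     1.00    -0.05]
  [  -0.15    -0.40    -0.30     0.60]
Compute the cofactors C_ij = (−1)^(i+j)·(3×3 minor ij) of I−A; the adjugate is their transpose:
adj(I−A) = Cᵀ =
  [ 0.346000   0.027750   0.038000   0.041250]
  [ 0.132000   0.399375   0.174000   0.158625]
  [ 0.047000   0.076875   0.271000   0.052125]
  [ 0.198000   0.311625   0.261000   0.525375]
det(I−A) = Σ_j (I−A)_1j·C_1j = (0.70)(0.346000) + (0.00)(0.132000) + (-0.05)(0.047000) + (-0.05)(0.198000) = 0.22995
(I − A)⁻¹ = adj(I−A) / det(I−A) ≈
  [   1.5047     0.1207     0.1653     0.1794]
  [   0.5740     1.7368     0.7567     0.6898]
  [   0.2044     0.3343     1.1785     0.2267]
  [   0.8611     1.3552     1.1350     2.2847]
Δx = (I − A)⁻¹ Δd with Δd having -120 in the Sector 4 component and 0 elsewhere.
So Δx_3 = L_34 · (-120), where L_34 = adj(I−A)_34 / det(I−A) = 0.052125 / 0.22995.
Δx_3 = 0.052125 × (-120) / 0.22995 = -6.255 / 0.22995 ≈ -27.20.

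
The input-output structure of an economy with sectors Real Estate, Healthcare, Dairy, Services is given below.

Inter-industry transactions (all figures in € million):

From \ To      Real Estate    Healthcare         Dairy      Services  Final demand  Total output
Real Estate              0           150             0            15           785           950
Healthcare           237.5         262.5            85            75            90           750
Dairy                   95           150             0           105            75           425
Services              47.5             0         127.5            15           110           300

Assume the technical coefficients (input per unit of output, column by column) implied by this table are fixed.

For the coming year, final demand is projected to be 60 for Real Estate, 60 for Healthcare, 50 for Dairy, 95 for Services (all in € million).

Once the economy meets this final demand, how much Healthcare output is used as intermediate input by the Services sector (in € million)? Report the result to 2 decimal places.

z_24 = 39.79

Technical coefficients a_ij = z_ij / X_j:
  a_11 = 0/950 = 0.00, a_21 = 237.5/950 = 0.25, a_31 = 95/950 = 0.10, a_41 = 47.5/950 = 0.05
  a_12 = 150/750 = 0.20, a_22 = 262.5/750 = 0.35, a_32 = 150/750 = 0.20, a_42 = 0/750 = 0.00
  a_13 = 0/425 = 0.00, a_23 = 85/425 = 0.20, a_33 = 0/425 = 0.00, a_43 = 127.5/425 = 0.30
  a_14 = 15/300 = 0.05, a_24 = 75/300 = 0.25, a_34 = 105/300 = 0.35, a_44 = 15/300 = 0.05
I − A =
  [   1.00    -0.20     0.00    -0.05]
  [  -0.25     0.65    -0.20    -0.25]
  [  -0.10    -0.20     1.00    -0.35]
  [  -0.05     0.00    -0.30     0.95]
Compute the cofactors C_ij = (−1)^(i+j)·(3×3 minor ij) of I−A; the adjugate is their transpose:
adj(I−A) = Cᵀ =
  [ 0.496250   0.172000   0.062750   0.094500]
  [ 0.253750   0.841000   0.268250   0.333500]
  [ 0.123125   0.212000   0.565875   0.270750]
  [ 0.065000   0.076000   0.182000   0.556000]
det(I−A) = Σ_j (I−A)_1j·C_1j = (1.00)(0.496250) + (-0.20)(0.253750) + (0.00)(0.123125) + (-0.05)(0.065000) = 0.44225
(I − A)⁻¹ = adj(I−A) / det(I−A) ≈
  [   1.1221     0.3889     0.1419     0.2137]
  [   0.5738     1.9016     0.6066     0.7541]
  [   0.2784     0.4794     1.2795     0.6122]
  [   0.1470     0.1718     0.4115     1.2572]
First solve x = (I − A)⁻¹ d = adj(I−A)·d / det(I−A); in particular x_4 = (0.065000·60 + 0.076000·60 + 0.182000·50 + 0.556000·95) / 0.44225 = 70.38 / 0.44225 ≈ 159.1408.
Intermediate flow from 2 to 4: z_24 = a_24 · x_4 = 0.25 × 70.38 / 0.44225 = 17.595 / 0.44225 ≈ 39.79.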